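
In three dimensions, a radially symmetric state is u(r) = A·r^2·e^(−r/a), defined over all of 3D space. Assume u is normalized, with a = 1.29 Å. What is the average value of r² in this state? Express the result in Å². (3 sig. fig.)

⟨r^2⟩ ≈ 23.3 Å^2

By definition ⟨r²⟩ = ∫ r^2 |u(r)|² 4πr² dr.
The ratio of the moment integral to the normalization integral gives ⟨r²⟩ = 14·a^2.
Putting a = 1.29 gives 23.30.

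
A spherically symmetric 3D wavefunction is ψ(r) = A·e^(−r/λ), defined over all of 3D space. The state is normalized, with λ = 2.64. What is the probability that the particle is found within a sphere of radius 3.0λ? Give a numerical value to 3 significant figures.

Integrate the radial probability density 4πr²|ψ|² over r ≤ 3.0λ.
The full normalization integral is A²·[π·λ^3] = 1, fixing A².
In terms of u = r/λ (A², 4π and the length scale all cancel between numerator and denominator), P = [∫_{0}^{3.0} u^2·e^(-2·u) du] / [∫_{0}^{∞} u^2·e^(-2·u) du].
With ∫ u^2·e^(-2·u) du = -(2·u^2 + 2·u + 1)·e^(-2·u)/4 + C, the region integral is 1/4 - 25·e^(-6)/4 and the full one is 1/4.
This evaluates to P = 0.9380.

P ≈ 0.938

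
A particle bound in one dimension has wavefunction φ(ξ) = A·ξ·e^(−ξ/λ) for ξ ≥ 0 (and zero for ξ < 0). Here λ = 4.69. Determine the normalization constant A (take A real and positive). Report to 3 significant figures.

A ≈ 0.197

We need A² ∫|f|² dξ = 1, taking the integral from 0 to ∞.
With ∫₀^∞ ξ^2 e^(−αξ) dξ = 2!/α^3, the integral (without the A² prefactor) comes out to λ^3/4.
Setting this equal to 1 gives A² = 1/(λ^3/4).
With λ = 4.69: A² = 0.03877 and A = 0.1969.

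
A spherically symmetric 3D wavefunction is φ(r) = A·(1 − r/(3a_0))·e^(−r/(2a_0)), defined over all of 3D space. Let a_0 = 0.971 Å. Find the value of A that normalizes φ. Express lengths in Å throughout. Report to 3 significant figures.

We need A² ∫|f|² 4πr² dr = 1, taking the integral from 0 to ∞.
In 3D with spherical symmetry the volume element is 4πr² dr.
Using ∫₀^∞ rⁿ e^(−αr) dr = n!/αⁿ⁺¹, ∫|φ|² 4πr² dr = A²·(8·π·a_0^3/3).
Setting this equal to 1 gives A² = 1/(8·π·a_0^3/3).
With a_0 = 0.971: A² = 0.1304 and A = 0.3611.

A ≈ 0.361 Å^(-3/2)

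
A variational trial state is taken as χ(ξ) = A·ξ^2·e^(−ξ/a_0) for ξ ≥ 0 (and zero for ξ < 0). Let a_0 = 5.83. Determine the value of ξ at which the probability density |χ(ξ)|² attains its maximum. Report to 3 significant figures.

Differentiate |χ(ξ)|² with respect to ξ and set to zero.
Solving yields ξ = 2·a_0.
With a_0 = 5.83, the most probable position is 11.66.

ξ ≈ 11.7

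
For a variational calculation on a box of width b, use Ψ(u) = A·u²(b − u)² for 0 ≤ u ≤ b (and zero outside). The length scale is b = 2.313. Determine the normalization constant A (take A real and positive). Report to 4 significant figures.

A ≈ 0.5766

We need A² ∫|f|² du = 1, taking the integral from 0 to b.
Expanding the polynomial and integrating term by term, with Ψ = A·u²(b − u)², the integral evaluates to A²·[b^9/630].
Setting this equal to 1 gives A² = 1/(b^9/630).
Substituting b = 2.313 gives A² = 0.33248, so A = 0.57661.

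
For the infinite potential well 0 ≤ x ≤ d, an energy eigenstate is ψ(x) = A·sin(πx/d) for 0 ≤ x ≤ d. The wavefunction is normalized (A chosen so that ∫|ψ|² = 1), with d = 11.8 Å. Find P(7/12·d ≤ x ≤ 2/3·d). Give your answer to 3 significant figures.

P = ∫_{7/12·d}^{2/3·d} |ψ(x)|² dx.
Since A² = 1/(d/2), this is the region integral divided by the full normalization integral.
Substituting u = x/d, A² and the length scale cancel in the ratio: P = ∫_{7/12}^{2/3} sin(π·u)^2 du / ∫_{0}^{1} sin(π·u)^2 du.
Using ∫ sin(π·u)^2 du = u/2 - sin(2·π·u)/(4·π), the numerator is -1/(8·π) + 1/24 + √(3)/(8·π) and the denominator is 1/2.
The result is P = (-3 + π + 3·√(3))/(12·π).

P ≈ 0.142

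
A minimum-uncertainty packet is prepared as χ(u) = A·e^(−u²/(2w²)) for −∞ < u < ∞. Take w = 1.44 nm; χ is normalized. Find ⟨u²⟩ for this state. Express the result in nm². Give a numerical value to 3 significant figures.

⟨u^2⟩ ≈ 1.04 nm^2

⟨u²⟩ = ∫ u^2 |χ|² du over the full domain.
Using the Gaussian integral ∫_{−∞}^{∞} e^(−αu²) du = √(π/α), the ratio of the moment integral to the normalization integral gives ⟨u²⟩ = w^2/2.
With w = 1.44, ⟨u^2⟩ = 1.037.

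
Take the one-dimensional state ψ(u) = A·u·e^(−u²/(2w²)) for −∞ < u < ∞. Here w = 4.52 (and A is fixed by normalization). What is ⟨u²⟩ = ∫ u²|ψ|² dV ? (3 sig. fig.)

The expectation value is the |ψ|²-weighted average of u^2: ∫ u^2|ψ|² du.
Evaluating both integrals, ⟨u²⟩ = 3·w^2/2.
Putting w = 4.52 gives 30.65.

⟨u^2⟩ ≈ 30.6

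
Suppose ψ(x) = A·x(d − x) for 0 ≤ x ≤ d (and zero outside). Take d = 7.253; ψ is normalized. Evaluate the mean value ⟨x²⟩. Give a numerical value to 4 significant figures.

By definition ⟨x²⟩ = ∫ x^2 |ψ(x)|² dx.
Expanding the polynomial and integrating term by term, the ratio of the moment integral to the normalization integral gives ⟨x²⟩ = 2·d^2/7.
With d = 7.253, ⟨x^2⟩ = 15.030.

⟨x^2⟩ ≈ 15.03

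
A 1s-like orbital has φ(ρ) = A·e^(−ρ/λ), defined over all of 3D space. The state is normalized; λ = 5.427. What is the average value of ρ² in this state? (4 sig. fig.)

The expectation value is the |φ|²-weighted average of ρ^2: ∫ ρ^2|φ|² 4πρ² dρ.
The ratio of the moment integral to the normalization integral gives ⟨ρ²⟩ = 3·λ^2.
With λ = 5.427, ⟨ρ^2⟩ = 88.357.

⟨ρ^2⟩ ≈ 88.36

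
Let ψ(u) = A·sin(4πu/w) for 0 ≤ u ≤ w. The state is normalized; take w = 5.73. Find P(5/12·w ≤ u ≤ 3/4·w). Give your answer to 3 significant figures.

P ≈ 0.299

P = ∫_{5/12·w}^{3/4·w} |ψ(u)|² du.
The normalization integral ∫|ψ|²du over the whole domain equals w/2·A², and A² cancels in the ratio.
Substituting t = u/w, A² and the length scale cancel in the ratio: P = ∫_{5/12}^{3/4} sin(4·π·t)^2 dt / ∫_{0}^{1} sin(4·π·t)^2 dt.
Using ∫ sin(4·π·t)^2 dt = t/2 - sin(4·π·t)·cos(4·π·t)/(8·π), the numerator is -√(3)/(32·π) + 1/6 and the denominator is 1/2.
Evaluating gives P = (-√(3)/16 + π/3)/π.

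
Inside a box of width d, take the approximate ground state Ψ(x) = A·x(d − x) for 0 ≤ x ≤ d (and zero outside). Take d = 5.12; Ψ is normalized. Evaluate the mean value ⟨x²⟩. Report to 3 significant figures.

⟨x²⟩ = ∫ x^2 |Ψ|² dx over the full domain.
Expanding the polynomial and integrating term by term, evaluating both integrals, ⟨x²⟩ = 2·d^2/7.
With d = 5.12, ⟨x^2⟩ = 7.490.

⟨x^2⟩ ≈ 7.49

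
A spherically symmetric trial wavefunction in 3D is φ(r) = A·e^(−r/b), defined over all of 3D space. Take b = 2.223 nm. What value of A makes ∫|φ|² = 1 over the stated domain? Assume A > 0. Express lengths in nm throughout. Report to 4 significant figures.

A ≈ 0.1702 nm^(-3/2)

The normalization condition is ∫|φ|² 4πr² dr = 1 from 0 to ∞.
Recall ∫₀^∞ r^m e^(−r/β) dr = m!·β^(m+1), carrying out the integral gives A² · π·b^3.
Hence A² = 1/[π·b^3].
With b = 2.223: A² = 0.028976 and A = 0.17022.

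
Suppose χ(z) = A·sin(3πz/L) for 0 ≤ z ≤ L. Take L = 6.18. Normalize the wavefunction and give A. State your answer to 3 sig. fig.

Require ∫ |χ|² dz = 1 over the whole domain.
Using sin²θ = (1 − cos 2θ)/2, carrying out the integral gives A² · L/2.
Substituting L = 6.18 gives A² = 0.3236, so A = 0.5689.

A ≈ 0.569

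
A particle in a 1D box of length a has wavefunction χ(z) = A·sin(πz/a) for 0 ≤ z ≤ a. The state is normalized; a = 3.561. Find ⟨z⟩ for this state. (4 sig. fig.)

⟨z⟩ = ∫ z |χ|² dz over the full domain.
Since the A² factors cancel between numerator and denominator, ⟨z⟩ = a/2.
Putting a = 3.561 gives 1.7805.

⟨z⟩ ≈ 1.781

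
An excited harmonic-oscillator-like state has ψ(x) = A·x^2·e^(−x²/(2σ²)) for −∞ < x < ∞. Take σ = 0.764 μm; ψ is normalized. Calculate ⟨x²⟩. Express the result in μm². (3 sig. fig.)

⟨x^2⟩ ≈ 1.46 μm^2

⟨x²⟩ = ∫ x^2 |ψ|² dx over the full domain.
Using the Gaussian integral ∫_{−∞}^{∞} e^(−αx²) dx = √(π/α), since the A² factors cancel between numerator and denominator, ⟨x²⟩ = 5·σ^2/2.
Putting σ = 0.764 gives 1.459.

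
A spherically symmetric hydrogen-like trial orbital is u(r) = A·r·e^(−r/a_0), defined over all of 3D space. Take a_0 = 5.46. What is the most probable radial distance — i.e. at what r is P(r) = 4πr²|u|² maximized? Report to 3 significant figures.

r ≈ 10.9

Set d/dr [P(r) = 4πr²|u|²] = 0 and solve for r > 0.
Solving yields r = 2·a_0.
With a_0 = 5.46, the most probable radial distance is 10.92.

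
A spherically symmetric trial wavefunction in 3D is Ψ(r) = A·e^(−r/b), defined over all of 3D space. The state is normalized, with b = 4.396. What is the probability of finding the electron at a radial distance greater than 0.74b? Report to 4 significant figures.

P ≈ 0.8139

With dV = 4πr²dr, the probability is ∫|Ψ|² dV over r > 0.74b.
A² is fixed by ∫₀^∞ 4πr²|Ψ|² dr = 1, i.e. A² = (π·b^3)^(−1).
Substituting u = r/b, A², 4π and the length scale all cancel in the ratio: P = ∫_{0.74}^{∞} u^2·e^(-2·u) du / ∫_{0}^{∞} u^2·e^(-2·u) du.
With ∫ u^2·e^(-2·u) du = -(2·u^2 + 2·u + 1)·e^(-2·u)/4 + C, the region integral is 4469·e^(-37/25)/5000 and the full one is 1/4.
Taking the ratio yields P = 0.81385.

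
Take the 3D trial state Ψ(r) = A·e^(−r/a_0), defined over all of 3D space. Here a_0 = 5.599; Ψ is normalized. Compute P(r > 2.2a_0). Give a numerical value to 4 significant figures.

P ≈ 0.1851

Integrate the radial probability density 4πr²|Ψ|² over r > 2.2a_0.
The full normalization integral is A²·[π·a_0^3] = 1, fixing A².
Let u = r/a_0; then A², 4π and the length scale all cancel, so P = ∫_{2.2}^{∞} u^2·e^(-2·u) du ÷ ∫_{0}^{∞} u^2·e^(-2·u) du.
With ∫ u^2·e^(-2·u) du = -(2·u^2 + 2·u + 1)·e^(-2·u)/4 + C, the region integral is 377·e^(-22/5)/100 and the full one is 1/4.
This evaluates to P = 0.18514.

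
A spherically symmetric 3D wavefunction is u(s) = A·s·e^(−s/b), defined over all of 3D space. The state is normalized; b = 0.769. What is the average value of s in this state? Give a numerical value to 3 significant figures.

⟨s⟩ ≈ 1.92

⟨s⟩ = ∫ s |u|² 4πs² ds over the full domain.
Using ∫₀^∞ sⁿ e^(−αs) ds = n!/αⁿ⁺¹, since the A² factors cancel between numerator and denominator, ⟨s⟩ = 5·b/2.
With b = 0.769, ⟨s⟩ = 1.923.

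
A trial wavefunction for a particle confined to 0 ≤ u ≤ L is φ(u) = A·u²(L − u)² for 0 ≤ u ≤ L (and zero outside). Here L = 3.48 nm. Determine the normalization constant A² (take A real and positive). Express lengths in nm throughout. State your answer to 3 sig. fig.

We need A² ∫|f|² du = 1, taking the integral from 0 to L.
Expanding the polynomial and integrating term by term, ∫|φ|² du = A²·(L^9/630).
So A² = (L^9/630)^(−1).
Plugging in L = 3.48 yields A = 0.09174.

A^2 ≈ 0.00842 nm^(-9)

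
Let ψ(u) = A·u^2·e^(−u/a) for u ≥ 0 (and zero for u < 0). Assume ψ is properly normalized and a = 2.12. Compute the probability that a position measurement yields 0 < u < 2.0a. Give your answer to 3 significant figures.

P ≈ 0.371

P = ∫_{0}^{2.0a} |ψ(u)|² du.
With A² fixed by ∫|ψ|² = 1, i.e. A² = (3·a^5/4)^(−1), substitute and integrate.
Let t = u/a; then A² and the length scale cancel, so P = ∫_{0}^{2.0} t^4·e^(-2·t) dt ÷ ∫_{0}^{∞} t^4·e^(-2·t) dt.
An antiderivative of t^4·e^(-2·t) is -(t^4/2 + t^3 + 3·t^2/2 + 3·t/2 + 3/4)·e^(-2·t); evaluating from 0 to 2.0 gives 3/4 - 103·e^(-4)/4, while the full integral is 3/4.
This works out to P = 0.3712.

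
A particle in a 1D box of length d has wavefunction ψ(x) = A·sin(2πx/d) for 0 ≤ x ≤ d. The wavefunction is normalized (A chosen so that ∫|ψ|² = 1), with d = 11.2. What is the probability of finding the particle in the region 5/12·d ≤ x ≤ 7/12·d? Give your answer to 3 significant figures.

P ≈ 0.0288

P = ∫_{5/12·d}^{7/12·d} |ψ(x)|² dx.
Since A² = 1/(d/2), this is the region integral divided by the full normalization integral.
Substituting u = x/d, A² and the length scale cancel in the ratio: P = ∫_{5/12}^{7/12} sin(2·π·u)^2 du / ∫_{0}^{1} sin(2·π·u)^2 du.
An antiderivative of sin(2·π·u)^2 is u/2 - sin(4·π·u)/(8·π); evaluating from 5/12 to 7/12 gives -√(3)/(8·π) + 1/12, while the full integral is 1/2.
The result is P = (-√(3)/4 + π/6)/π.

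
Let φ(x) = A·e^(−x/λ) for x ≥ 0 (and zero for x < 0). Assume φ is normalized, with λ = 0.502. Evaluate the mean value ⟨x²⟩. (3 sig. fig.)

⟨x^2⟩ ≈ 0.126

The expectation value is the |φ|²-weighted average of x^2: ∫ x^2|φ|² dx.
Recall ∫₀^∞ x^m e^(−x/β) dx = m!·β^(m+1), since the A² factors cancel between numerator and denominator, ⟨x²⟩ = λ^2/2.
With λ = 0.502, ⟨x^2⟩ = 0.1260.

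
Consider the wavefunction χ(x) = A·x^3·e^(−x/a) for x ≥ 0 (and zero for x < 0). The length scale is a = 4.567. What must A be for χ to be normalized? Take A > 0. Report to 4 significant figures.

Normalization requires ∫|χ|² dx = 1, integrated from 0 to ∞.
With ∫₀^∞ x^6 e^(−αx) dx = 6!/α^7, the integral (without the A² prefactor) comes out to 45·a^7/8.
So A² = (45·a^7/8)^(−1).
Plugging in a = 4.567 yields A = 0.0020712.

A ≈ 0.002071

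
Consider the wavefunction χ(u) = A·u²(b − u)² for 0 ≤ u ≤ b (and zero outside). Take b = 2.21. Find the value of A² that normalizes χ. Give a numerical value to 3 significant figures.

Normalization requires ∫|χ|² du = 1, integrated from 0 to b.
Expanding the polynomial and integrating term by term, the integral (without the A² prefactor) comes out to b^9/630.
So A² = (b^9/630)^(−1).
With b = 2.21: A² = 0.5010 and A = 0.7078.

A^2 ≈ 0.501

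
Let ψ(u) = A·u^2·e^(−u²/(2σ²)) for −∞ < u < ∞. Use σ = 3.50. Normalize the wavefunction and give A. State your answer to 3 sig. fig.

The normalization condition is ∫|ψ|² du = 1 from −∞ to ∞.
With ψ = A·u^2·e^(−u²/(2σ²)), the integral evaluates to A²·[3·√(π)·σ^5/4].
So A² = (3·√(π)·σ^5/4)^(−1).
Substituting σ = 3.50 gives A² = 0.001432, so A = 0.03785.

A ≈ 0.0378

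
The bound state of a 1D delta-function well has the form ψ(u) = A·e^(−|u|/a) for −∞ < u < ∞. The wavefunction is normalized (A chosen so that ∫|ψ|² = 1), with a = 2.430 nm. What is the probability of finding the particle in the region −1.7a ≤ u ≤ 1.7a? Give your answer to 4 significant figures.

P = ∫_{−1.7a}^{1.7a} |ψ(u)|² du.
The normalization integral ∫|ψ|²du over the whole domain equals a·A², and A² cancels in the ratio.
Both integrals are even about u = 0, so only the u ≥ 0 halves are needed (the factors of 2 cancel). Substituting t = u/a, A² and the length scale cancel in the ratio: P = ∫_{0}^{1.7} e^(-2·t) dt / ∫_{0}^{∞} e^(-2·t) dt.
An antiderivative of e^(-2·t) is -e^(-2·t)/2; evaluating from 0 to 1.7 gives 1/2 - e^(-17/5)/2, while the full integral is 1/2.
Evaluating gives P = 0.96663.

P ≈ 0.9666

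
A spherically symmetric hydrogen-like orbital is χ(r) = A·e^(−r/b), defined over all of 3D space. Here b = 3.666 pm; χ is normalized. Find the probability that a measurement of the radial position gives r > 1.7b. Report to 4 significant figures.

P ≈ 0.3397

Integrate the radial probability density 4πr²|χ|² over r > 1.7b.
The full normalization integral is A²·[π·b^3] = 1, fixing A².
Let u = r/b; then A², 4π and the length scale all cancel, so P = ∫_{1.7}^{∞} u^2·e^(-2·u) du ÷ ∫_{0}^{∞} u^2·e^(-2·u) du.
An antiderivative of u^2·e^(-2·u) is -(2·u^2 + 2·u + 1)·e^(-2·u)/4; evaluating from 1.7 to ∞ gives 509·e^(-17/5)/200, while the full integral is 1/4.
Taking the ratio yields P = 0.33974.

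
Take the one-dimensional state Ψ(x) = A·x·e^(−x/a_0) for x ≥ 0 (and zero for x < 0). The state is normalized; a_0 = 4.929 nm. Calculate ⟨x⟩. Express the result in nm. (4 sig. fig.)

⟨x⟩ ≈ 7.394 nm

By definition ⟨x⟩ = ∫ x |Ψ(x)|² dx.
Evaluating both integrals, ⟨x⟩ = 3·a_0/2.
Putting a_0 = 4.929 gives 7.3935.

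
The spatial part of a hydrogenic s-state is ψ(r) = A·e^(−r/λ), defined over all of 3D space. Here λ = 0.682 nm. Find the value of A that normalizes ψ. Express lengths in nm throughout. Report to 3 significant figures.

A ≈ 1.00 nm^(-3/2)

The normalization condition is ∫|ψ|² 4πr² dr = 1 from 0 to ∞.
(Spherical symmetry: dV = 4πr² dr.)
∫|ψ|² 4πr² dr = A²·(π·λ^3).
With λ = 0.682: A² = 1.003 and A = 1.002.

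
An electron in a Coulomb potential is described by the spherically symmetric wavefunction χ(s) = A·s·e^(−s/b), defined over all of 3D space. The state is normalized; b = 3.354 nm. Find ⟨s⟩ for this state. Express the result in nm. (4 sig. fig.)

The expectation value is the |χ|²-weighted average of s: ∫ s|χ|² 4πs² ds.
Recall ∫₀^∞ s^m e^(−s/β) ds = m!·β^(m+1), the ratio of the moment integral to the normalization integral gives ⟨s⟩ = 5·b/2.
With b = 3.354, ⟨s⟩ = 8.3850.

⟨s⟩ ≈ 8.385 nm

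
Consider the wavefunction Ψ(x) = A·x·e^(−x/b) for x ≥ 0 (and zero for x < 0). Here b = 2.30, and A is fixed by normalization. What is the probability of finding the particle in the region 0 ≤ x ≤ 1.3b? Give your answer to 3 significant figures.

P ≈ 0.482

P = ∫_{0}^{1.3b} |Ψ(x)|² dx.
With A² fixed by ∫|Ψ|² = 1, i.e. A² = (b^3/4)^(−1), substitute and integrate.
In terms of u = x/b (A² and the length scale cancel between numerator and denominator), P = [∫_{0}^{1.3} u^2·e^(-2·u) du] / [∫_{0}^{∞} u^2·e^(-2·u) du].
Using ∫ u^2·e^(-2·u) du = -(2·u^2 + 2·u + 1)·e^(-2·u)/4, the numerator is 1/4 - 349·e^(-13/5)/200 and the denominator is 1/4.
Taking the ratio, P = 0.4816.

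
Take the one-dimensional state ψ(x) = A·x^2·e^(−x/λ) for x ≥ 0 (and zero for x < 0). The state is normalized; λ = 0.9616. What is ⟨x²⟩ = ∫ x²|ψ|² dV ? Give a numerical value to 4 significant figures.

⟨x^2⟩ ≈ 6.935

The expectation value is the |ψ|²-weighted average of x^2: ∫ x^2|ψ|² dx.
Recall ∫₀^∞ x^m e^(−x/β) dx = m!·β^(m+1), evaluating both integrals, ⟨x²⟩ = 15·λ^2/2.
Putting λ = 0.9616 gives 6.9351.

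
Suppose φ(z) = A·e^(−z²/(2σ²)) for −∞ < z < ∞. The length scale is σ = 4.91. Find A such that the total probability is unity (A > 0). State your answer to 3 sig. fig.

The normalization condition is ∫|φ|² dz = 1 from −∞ to ∞.
The integral (without the A² prefactor) comes out to √(π)·σ.
Substituting σ = 4.91 gives A² = 0.1149, so A = 0.3390.

A ≈ 0.339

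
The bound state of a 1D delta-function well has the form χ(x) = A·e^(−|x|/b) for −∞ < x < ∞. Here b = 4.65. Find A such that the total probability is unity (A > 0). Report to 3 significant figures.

A ≈ 0.464

We need A² ∫|f|² dx = 1, taking the integral from −∞ to ∞.
The integral (without the A² prefactor) comes out to b.
Plugging in b = 4.65 yields A = 0.4637.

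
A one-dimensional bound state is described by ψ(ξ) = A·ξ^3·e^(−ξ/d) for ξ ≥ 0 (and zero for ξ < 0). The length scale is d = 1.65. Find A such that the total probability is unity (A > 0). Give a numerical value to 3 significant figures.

We need A² ∫|f|² dξ = 1, taking the integral from 0 to ∞.
∫|ψ|² dξ = A²·(45·d^7/8).
Hence A² = 1/[45·d^7/8].
With d = 1.65: A² = 0.005339 and A = 0.07307.

A ≈ 0.0731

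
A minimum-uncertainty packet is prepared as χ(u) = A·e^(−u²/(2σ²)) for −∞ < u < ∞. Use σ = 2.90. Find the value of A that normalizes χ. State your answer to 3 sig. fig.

A ≈ 0.441

The normalization condition is ∫|χ|² du = 1 from −∞ to ∞.
∫|χ|² du = A²·(√(π)·σ).
Setting this equal to 1 gives A² = 1/(√(π)·σ).
Plugging in σ = 2.90 yields A = 0.4411.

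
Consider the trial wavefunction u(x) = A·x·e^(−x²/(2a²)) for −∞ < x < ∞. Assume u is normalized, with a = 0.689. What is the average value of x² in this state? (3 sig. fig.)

⟨x²⟩ = ∫ x^2 |u|² dx over the full domain.
With ∫_{−∞}^{∞} x^(2m) e^(−αx²) dx = (2m−1)!!·√π / (2^m α^(m+1/2)), evaluating both integrals, ⟨x²⟩ = 3·a^2/2.
Putting a = 0.689 gives 0.7121.

⟨x^2⟩ ≈ 0.712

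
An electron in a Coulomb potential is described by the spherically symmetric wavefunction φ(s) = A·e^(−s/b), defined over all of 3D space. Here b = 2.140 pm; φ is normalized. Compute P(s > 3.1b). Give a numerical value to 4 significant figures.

Integrate the radial probability density 4πs²|φ|² over s > 3.1b.
A² is fixed by ∫₀^∞ 4πs²|φ|² ds = 1, i.e. A² = (π·b^3)^(−1).
In terms of u = s/b (A², 4π and the length scale all cancel between numerator and denominator), P = [∫_{3.1}^{∞} u^2·e^(-2·u) du] / [∫_{0}^{∞} u^2·e^(-2·u) du].
Using ∫ u^2·e^(-2·u) du = -(2·u^2 + 2·u + 1)·e^(-2·u)/4, the numerator is 1321·e^(-31/5)/200 and the denominator is 1/4.
Taking the ratio yields P = 0.053618.

P ≈ 0.05362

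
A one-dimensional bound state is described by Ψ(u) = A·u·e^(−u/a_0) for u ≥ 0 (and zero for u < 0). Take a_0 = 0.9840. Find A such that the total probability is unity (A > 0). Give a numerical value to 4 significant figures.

A ≈ 2.049

Normalization requires ∫|Ψ|² du = 1, integrated from 0 to ∞.
Recall ∫₀^∞ u^m e^(−u/β) du = m!·β^(m+1), the integral (without the A² prefactor) comes out to a_0^3/4.
Setting this equal to 1 gives A² = 1/(a_0^3/4).
With a_0 = 0.9840: A² = 4.1983 and A = 2.0490.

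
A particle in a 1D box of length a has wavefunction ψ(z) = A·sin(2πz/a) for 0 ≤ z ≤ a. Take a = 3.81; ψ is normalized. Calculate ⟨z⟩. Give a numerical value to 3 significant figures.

The expectation value is the |ψ|²-weighted average of z: ∫ z|ψ|² dz.
Evaluating both integrals, ⟨z⟩ = a/2.
With a = 3.81, ⟨z⟩ = 1.905.

⟨z⟩ ≈ 1.91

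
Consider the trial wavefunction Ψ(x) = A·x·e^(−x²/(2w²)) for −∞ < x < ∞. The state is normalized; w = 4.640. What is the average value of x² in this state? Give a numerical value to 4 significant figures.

⟨x^2⟩ ≈ 32.29

By definition ⟨x²⟩ = ∫ x^2 |Ψ(x)|² dx.
With ∫_{−∞}^{∞} x^(2m) e^(−αx²) dx = (2m−1)!!·√π / (2^m α^(m+1/2)), since the A² factors cancel between numerator and denominator, ⟨x²⟩ = 3·w^2/2.
Putting w = 4.640 gives 32.294.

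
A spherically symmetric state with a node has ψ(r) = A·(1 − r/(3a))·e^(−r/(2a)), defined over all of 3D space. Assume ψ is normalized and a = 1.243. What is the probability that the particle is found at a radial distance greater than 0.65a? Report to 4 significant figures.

With dV = 4πr²dr, the probability is ∫|ψ|² dV over r > 0.65a.
A² is fixed by ∫₀^∞ 4πr²|ψ|² dr = 1, i.e. A² = (8·π·a^3/3)^(−1).
Let u = r/a; then A², 4π and the length scale all cancel, so P = ∫_{0.65}^{∞} u^2·(1 - u/3)^2·e^(-u) du ÷ ∫_{0}^{∞} u^2·(1 - u/3)^2·e^(-u) du.
With ∫ u^2·(1 - u/3)^2·e^(-u) du = (-u^4 + 2·u^3 - 3·u^2 - 6·u - 6)·e^(-u)/9 + C, the region integral is ≈ 0.626267 and the full one is 2/3.
This evaluates to P = 0.93940.

P ≈ 0.9394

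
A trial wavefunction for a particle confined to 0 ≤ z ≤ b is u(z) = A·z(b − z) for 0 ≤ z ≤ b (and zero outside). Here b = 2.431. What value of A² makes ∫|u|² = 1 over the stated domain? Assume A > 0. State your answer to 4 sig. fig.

A^2 ≈ 0.3533

Normalization requires ∫|u|² dz = 1, integrated from 0 to b.
Expanding the polynomial and integrating term by term, carrying out the integral gives A² · b^5/30.
So A² = (b^5/30)^(−1).
Plugging in b = 2.431 yields A = 0.59443.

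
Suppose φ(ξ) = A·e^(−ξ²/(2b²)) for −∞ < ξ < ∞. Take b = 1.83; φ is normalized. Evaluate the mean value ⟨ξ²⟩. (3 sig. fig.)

The expectation value is the |φ|²-weighted average of ξ^2: ∫ ξ^2|φ|² dξ.
The ratio of the moment integral to the normalization integral gives ⟨ξ²⟩ = b^2/2.
Putting b = 1.83 gives 1.674.

⟨ξ^2⟩ ≈ 1.67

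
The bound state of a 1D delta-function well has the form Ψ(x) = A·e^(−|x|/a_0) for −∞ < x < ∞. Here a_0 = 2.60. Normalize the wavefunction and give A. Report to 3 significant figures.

Require ∫ |Ψ|² dx = 1 over the whole domain.
Recall ∫₀^∞ x^m e^(−x/β) dx = m!·β^(m+1), carrying out the integral gives A² · a_0.
Substituting a_0 = 2.60 gives A² = 0.3846, so A = 0.6202.

A ≈ 0.620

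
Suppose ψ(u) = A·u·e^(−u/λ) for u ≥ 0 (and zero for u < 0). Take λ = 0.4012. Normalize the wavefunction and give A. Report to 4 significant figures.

Normalization requires ∫|ψ|² du = 1, integrated from 0 to ∞.
Recall ∫₀^∞ u^m e^(−u/β) du = m!·β^(m+1), with ψ = A·u·e^(−u/λ), the integral evaluates to A²·[λ^3/4].
Hence A² = 1/[λ^3/4].
Plugging in λ = 0.4012 yields A = 7.8703.

A ≈ 7.870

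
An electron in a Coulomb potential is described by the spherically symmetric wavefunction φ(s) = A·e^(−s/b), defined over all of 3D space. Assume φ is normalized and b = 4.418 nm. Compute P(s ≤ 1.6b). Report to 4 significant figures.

P ≈ 0.6201

Integrate the radial probability density 4πs²|φ|² over s ≤ 1.6b.
A² is fixed by ∫₀^∞ 4πs²|φ|² ds = 1, i.e. A² = (π·b^3)^(−1).
Let u = s/b; then A², 4π and the length scale all cancel, so P = ∫_{0}^{1.6} u^2·e^(-2·u) du ÷ ∫_{0}^{∞} u^2·e^(-2·u) du.
With ∫ u^2·e^(-2·u) du = -(2·u^2 + 2·u + 1)·e^(-2·u)/4 + C, the region integral is 1/4 - 233·e^(-16/5)/100 and the full one is 1/4.
This evaluates to P = 0.62010.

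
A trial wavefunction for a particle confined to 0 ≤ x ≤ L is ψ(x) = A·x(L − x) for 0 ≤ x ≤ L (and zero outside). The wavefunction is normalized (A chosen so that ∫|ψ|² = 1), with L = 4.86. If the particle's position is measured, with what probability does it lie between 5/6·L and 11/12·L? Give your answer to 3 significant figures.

The probability is P = ∫ |ψ|² dx over [5/6·L, 11/12·L].
Since A² = 1/(L^5/30), this is the region integral divided by the full normalization integral.
In terms of u = x/L (A² and the length scale cancel between numerator and denominator), P = [∫_{5/6}^{11/12} u^2·(1 - u)^2 du] / [∫_{0}^{1} u^2·(1 - u)^2 du].
With ∫ u^2·(1 - u)^2 du = u^3·(6·u^2 - 15·u + 10)/30 + C, the region integral is ≈ 0.0010135 and the full one is 1/30.
Taking the ratio, P = 0.03041.

P ≈ 0.0304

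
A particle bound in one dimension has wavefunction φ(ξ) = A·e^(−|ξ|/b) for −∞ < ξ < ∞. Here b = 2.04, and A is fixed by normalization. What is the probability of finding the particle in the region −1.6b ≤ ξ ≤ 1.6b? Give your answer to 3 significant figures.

The probability is P = ∫ |φ|² dξ over [−1.6b, 1.6b].
Since A² = 1/(b), this is the region integral divided by the full normalization integral.
By symmetry take twice the ξ ≥ 0 contribution in numerator and denominator; the 2's cancel. Let u = ξ/b; then A² and the length scale cancel, so P = ∫_{0}^{1.6} e^(-2·u) du ÷ ∫_{0}^{∞} e^(-2·u) du.
Using ∫ e^(-2·u) du = -e^(-2·u)/2, the numerator is 1/2 - e^(-16/5)/2 and the denominator is 1/2.
Taking the ratio, P = 0.9592.

P ≈ 0.959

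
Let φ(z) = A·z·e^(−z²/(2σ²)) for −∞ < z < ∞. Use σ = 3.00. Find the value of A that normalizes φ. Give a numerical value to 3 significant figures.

We need A² ∫|f|² dz = 1, taking the integral from −∞ to ∞.
With ∫_{−∞}^{∞} z^(2m) e^(−αz²) dz = (2m−1)!!·√π / (2^m α^(m+1/2)), with φ = A·z·e^(−z²/(2σ²)), the integral evaluates to A²·[√(π)·σ^3/2].
So A² = (√(π)·σ^3/2)^(−1).
Substituting σ = 3.00 gives A² = 0.04179, so A = 0.2044.

A ≈ 0.204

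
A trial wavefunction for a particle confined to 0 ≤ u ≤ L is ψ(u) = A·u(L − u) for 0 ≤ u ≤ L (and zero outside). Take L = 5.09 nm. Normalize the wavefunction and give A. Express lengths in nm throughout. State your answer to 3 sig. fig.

The normalization condition is ∫|ψ|² du = 1 from 0 to L.
With ψ = A·u(L − u), the integral evaluates to A²·[L^5/30].
So A² = (L^5/30)^(−1).
With L = 5.09: A² = 0.008781 and A = 0.09371.

A ≈ 0.0937 nm^(-5/2)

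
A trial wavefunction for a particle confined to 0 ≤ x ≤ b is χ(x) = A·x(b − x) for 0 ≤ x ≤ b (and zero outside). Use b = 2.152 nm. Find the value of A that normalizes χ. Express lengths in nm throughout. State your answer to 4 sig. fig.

A ≈ 0.8062 nm^(-5/2)

Require ∫ |χ|² dx = 1 over the whole domain.
Carrying out the integral gives A² · b^5/30.
Setting this equal to 1 gives A² = 1/(b^5/30).
Plugging in b = 2.152 yields A = 0.80622.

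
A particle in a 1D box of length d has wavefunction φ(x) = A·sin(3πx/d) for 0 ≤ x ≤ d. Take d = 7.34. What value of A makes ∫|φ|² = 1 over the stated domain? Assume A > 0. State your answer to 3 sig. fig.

A ≈ 0.522

Normalization requires ∫|φ|² dx = 1, integrated from 0 to d.
Using sin²θ = (1 − cos 2θ)/2, ∫|φ|² dx = A²·(d/2).
Hence A² = 1/[d/2].
Substituting d = 7.34 gives A² = 0.2725, so A = 0.5220.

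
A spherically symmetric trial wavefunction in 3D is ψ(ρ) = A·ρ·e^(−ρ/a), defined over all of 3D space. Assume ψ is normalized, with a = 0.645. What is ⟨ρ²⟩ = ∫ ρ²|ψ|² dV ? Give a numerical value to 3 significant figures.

⟨ρ^2⟩ ≈ 3.12

⟨ρ²⟩ = ∫ ρ^2 |ψ|² 4πρ² dρ over the full domain.
The ratio of the moment integral to the normalization integral gives ⟨ρ²⟩ = 15·a^2/2.
With a = 0.645, ⟨ρ^2⟩ = 3.120.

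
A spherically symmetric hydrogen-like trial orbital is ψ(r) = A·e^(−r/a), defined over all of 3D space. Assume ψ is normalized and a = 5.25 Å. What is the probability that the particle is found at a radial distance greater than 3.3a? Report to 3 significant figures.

P = ∫ |ψ|² 4πr² dr over r > 3.3a.
Normalization gives A² = 1/(π·a^3).
Let u = r/a; then A², 4π and the length scale all cancel, so P = ∫_{3.3}^{∞} u^2·e^(-2·u) du ÷ ∫_{0}^{∞} u^2·e^(-2·u) du.
Using ∫ u^2·e^(-2·u) du = -(2·u^2 + 2·u + 1)·e^(-2·u)/4, the numerator is 1469·e^(-33/5)/200 and the denominator is 1/4.
Taking the ratio yields P = 0.03997.

P ≈ 0.0400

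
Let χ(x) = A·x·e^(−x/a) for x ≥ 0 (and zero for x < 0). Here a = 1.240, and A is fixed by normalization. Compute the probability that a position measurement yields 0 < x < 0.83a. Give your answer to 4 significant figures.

P ≈ 0.2323

The probability is P = ∫ |χ|² dx over [0, 0.83a].
Since A² = 1/(a^3/4), this is the region integral divided by the full normalization integral.
Substituting u = x/a, A² and the length scale cancel in the ratio: P = ∫_{0}^{0.83} u^2·e^(-2·u) du / ∫_{0}^{∞} u^2·e^(-2·u) du.
Using ∫ u^2·e^(-2·u) du = -(2·u^2 + 2·u + 1)·e^(-2·u)/4, the numerator is ≈ 0.0580642 and the denominator is 1/4.
Evaluating gives P = 0.23226.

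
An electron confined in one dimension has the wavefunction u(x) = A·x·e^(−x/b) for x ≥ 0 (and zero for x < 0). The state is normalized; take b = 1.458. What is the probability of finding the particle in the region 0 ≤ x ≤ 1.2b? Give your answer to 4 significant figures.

|u|² is the probability density, so P = ∫_{0}^{1.2b} |u|² dx.
With A² fixed by ∫|u|² = 1, i.e. A² = (b^3/4)^(−1), substitute and integrate.
Let t = x/b; then A² and the length scale cancel, so P = ∫_{0}^{1.2} t^2·e^(-2·t) dt ÷ ∫_{0}^{∞} t^2·e^(-2·t) dt.
Using ∫ t^2·e^(-2·t) dt = -(2·t^2 + 2·t + 1)·e^(-2·t)/4, the numerator is 1/4 - 157·e^(-12/5)/100 and the denominator is 1/4.
Evaluating gives P = 0.43029.

P ≈ 0.4303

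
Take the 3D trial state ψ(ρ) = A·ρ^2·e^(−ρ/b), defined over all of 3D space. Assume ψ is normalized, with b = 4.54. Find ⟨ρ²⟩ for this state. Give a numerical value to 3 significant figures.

⟨ρ^2⟩ ≈ 289

⟨ρ²⟩ = ∫ ρ^2 |ψ|² 4πρ² dρ over the full domain.
Recall ∫₀^∞ ρ^m e^(−ρ/β) dρ = m!·β^(m+1), the ratio of the moment integral to the normalization integral gives ⟨ρ²⟩ = 14·b^2.
Putting b = 4.54 gives 288.6.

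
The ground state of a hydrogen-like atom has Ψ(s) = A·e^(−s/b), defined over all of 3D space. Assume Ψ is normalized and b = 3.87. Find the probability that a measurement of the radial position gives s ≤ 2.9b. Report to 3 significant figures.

P ≈ 0.928

With dV = 4πs²ds, the probability is ∫|Ψ|² dV over s ≤ 2.9b.
Normalization gives A² = 1/(π·b^3).
Let u = s/b; then A², 4π and the length scale all cancel, so P = ∫_{0}^{2.9} u^2·e^(-2·u) du ÷ ∫_{0}^{∞} u^2·e^(-2·u) du.
Using ∫ u^2·e^(-2·u) du = -(2·u^2 + 2·u + 1)·e^(-2·u)/4, the numerator is 1/4 - 1181·e^(-29/5)/200 and the denominator is 1/4.
Taking the ratio yields P = 0.9285.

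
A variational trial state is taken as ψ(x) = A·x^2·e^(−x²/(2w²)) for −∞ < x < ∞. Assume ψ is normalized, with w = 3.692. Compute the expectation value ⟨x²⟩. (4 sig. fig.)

⟨x^2⟩ ≈ 34.08

By definition ⟨x²⟩ = ∫ x^2 |ψ(x)|² dx.
Evaluating both integrals, ⟨x²⟩ = 5·w^2/2.
Putting w = 3.692 gives 34.077.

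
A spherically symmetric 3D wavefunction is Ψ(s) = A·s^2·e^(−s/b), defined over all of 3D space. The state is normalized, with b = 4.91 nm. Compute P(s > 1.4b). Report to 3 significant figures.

Integrate the radial probability density 4πs²|Ψ|² over s > 1.4b.
A² is fixed by ∫₀^∞ 4πs²|Ψ|² ds = 1, i.e. A² = (45·π·b^7/2)^(−1).
In terms of u = s/b (A², 4π and the length scale all cancel between numerator and denominator), P = [∫_{1.4}^{∞} u^6·e^(-2·u) du] / [∫_{0}^{∞} u^6·e^(-2·u) du].
An antiderivative of u^6·e^(-2·u) is -(4·u^6 + 12·u^5 + 30·u^4 + 60·u^3 + 90·u^2 + 90·u + 45)·e^(-2·u)/8; evaluating from 1.4 to ∞ gives ≈ 5.4877, while the full integral is 45/8.
This evaluates to P = 0.9756.

P ≈ 0.976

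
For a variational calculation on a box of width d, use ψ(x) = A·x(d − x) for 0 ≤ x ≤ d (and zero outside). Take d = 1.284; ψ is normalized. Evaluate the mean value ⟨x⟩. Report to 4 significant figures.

The expectation value is the |ψ|²-weighted average of x: ∫ x|ψ|² dx.
Expanding the polynomial and integrating term by term, the ratio of the moment integral to the normalization integral gives ⟨x⟩ = d/2.
Putting d = 1.284 gives 0.64200.

⟨x⟩ ≈ 0.6420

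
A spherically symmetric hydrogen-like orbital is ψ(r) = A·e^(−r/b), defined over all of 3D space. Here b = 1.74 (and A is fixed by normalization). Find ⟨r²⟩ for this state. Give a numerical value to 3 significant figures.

⟨r^2⟩ ≈ 9.08

⟨r²⟩ = ∫ r^2 |ψ|² 4πr² dr over the full domain.
Evaluating both integrals, ⟨r²⟩ = 3·b^2.
Putting b = 1.74 gives 9.083.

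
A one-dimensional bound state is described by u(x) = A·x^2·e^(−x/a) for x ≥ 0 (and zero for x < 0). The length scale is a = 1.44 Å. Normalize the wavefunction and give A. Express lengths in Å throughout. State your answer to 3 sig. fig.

Require ∫ |u|² dx = 1 over the whole domain.
Using ∫₀^∞ xⁿ e^(−αx) dx = n!/αⁿ⁺¹, with u = A·x^2·e^(−x/a), the integral evaluates to A²·[3·a^5/4].
Hence A² = 1/[3·a^5/4].
Substituting a = 1.44 gives A² = 0.2153, so A = 0.4640.

A ≈ 0.464 Å^(-5/2)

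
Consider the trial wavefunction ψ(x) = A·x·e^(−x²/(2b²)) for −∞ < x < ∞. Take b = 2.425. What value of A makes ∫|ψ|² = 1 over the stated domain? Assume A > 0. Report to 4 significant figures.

We need A² ∫|f|² dx = 1, taking the integral from −∞ to ∞.
Using the Gaussian integral ∫_{−∞}^{∞} e^(−αx²) dx = √(π/α), with ψ = A·x·e^(−x²/(2b²)), the integral evaluates to A²·[√(π)·b^3/2].
Setting this equal to 1 gives A² = 1/(√(π)·b^3/2).
With b = 2.425: A² = 0.079126 and A = 0.28129.

A ≈ 0.2813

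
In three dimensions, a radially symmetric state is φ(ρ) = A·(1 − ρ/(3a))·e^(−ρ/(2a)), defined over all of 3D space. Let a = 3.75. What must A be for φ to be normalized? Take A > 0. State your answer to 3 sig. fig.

Normalization requires ∫|φ|² 4πρ² dρ = 1, integrated from 0 to ∞.
Using ∫₀^∞ ρⁿ e^(−αρ) dρ = n!/αⁿ⁺¹, ∫|φ|² 4πρ² dρ = A²·(8·π·a^3/3).
With a = 3.75: A² = 0.002264 and A = 0.04758.

A ≈ 0.0476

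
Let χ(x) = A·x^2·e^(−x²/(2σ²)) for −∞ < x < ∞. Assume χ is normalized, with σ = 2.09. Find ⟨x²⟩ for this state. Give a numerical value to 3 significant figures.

⟨x^2⟩ ≈ 10.9

By definition ⟨x²⟩ = ∫ x^2 |χ(x)|² dx.
Differentiating ∫e^(−αx²) dx = √(π/α) under α to get the higher moments, the ratio of the moment integral to the normalization integral gives ⟨x²⟩ = 5·σ^2/2.
Putting σ = 2.09 gives 10.92.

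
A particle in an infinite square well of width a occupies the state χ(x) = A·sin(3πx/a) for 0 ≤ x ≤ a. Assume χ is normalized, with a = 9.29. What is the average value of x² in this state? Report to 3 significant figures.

The expectation value is the |χ|²-weighted average of x^2: ∫ x^2|χ|² dx.
With ∫₀^a sin²(nπx/a) dx = a/2, evaluating both integrals, ⟨x²⟩ = -a^2/(18·π^2) + a^2/3.
With a = 9.29, ⟨x^2⟩ = 28.28.

⟨x^2⟩ ≈ 28.3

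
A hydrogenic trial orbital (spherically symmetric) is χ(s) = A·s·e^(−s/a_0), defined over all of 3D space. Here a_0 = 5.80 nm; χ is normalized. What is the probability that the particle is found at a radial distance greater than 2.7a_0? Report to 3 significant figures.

P ≈ 0.373

P = ∫ |χ|² 4πs² ds over s > 2.7a_0.
A² is fixed by ∫₀^∞ 4πs²|χ|² ds = 1, i.e. A² = (3·π·a_0^5)^(−1).
In terms of u = s/a_0 (A², 4π and the length scale all cancel between numerator and denominator), P = [∫_{2.7}^{∞} u^4·e^(-2·u) du] / [∫_{0}^{∞} u^4·e^(-2·u) du].
An antiderivative of u^4·e^(-2·u) is -(u^4/2 + u^3 + 3·u^2/2 + 3·u/2 + 3/4)·e^(-2·u); evaluating from 2.7 to ∞ gives ≈ 0.27998, while the full integral is 3/4.
This evaluates to P = 0.3733.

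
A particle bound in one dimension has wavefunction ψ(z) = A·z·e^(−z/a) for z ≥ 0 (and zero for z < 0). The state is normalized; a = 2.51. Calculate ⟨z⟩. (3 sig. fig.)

⟨z⟩ ≈ 3.77

The expectation value is the |ψ|²-weighted average of z: ∫ z|ψ|² dz.
With ∫₀^∞ z^3 e^(−αz) dz = 3!/α^4, since the A² factors cancel between numerator and denominator, ⟨z⟩ = 3·a/2.
Putting a = 2.51 gives 3.765.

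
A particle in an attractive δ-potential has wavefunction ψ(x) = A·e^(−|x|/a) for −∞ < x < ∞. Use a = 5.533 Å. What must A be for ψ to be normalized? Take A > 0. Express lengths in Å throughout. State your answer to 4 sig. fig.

Require ∫ |ψ|² dx = 1 over the whole domain.
The integral (without the A² prefactor) comes out to a.
Hence A² = 1/[a].
Substituting a = 5.533 gives A² = 0.18073, so A = 0.42513.

A ≈ 0.4251 Å^(-1/2)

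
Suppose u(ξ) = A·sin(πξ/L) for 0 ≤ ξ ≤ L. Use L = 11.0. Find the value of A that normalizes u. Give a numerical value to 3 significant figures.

Require ∫ |u|² dξ = 1 over the whole domain.
With ∫₀^L sin²(nπξ/L) dξ = L/2, ∫|u|² dξ = A²·(L/2).
Substituting L = 11.0 gives A² = 0.1818, so A = 0.4264.

A ≈ 0.426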